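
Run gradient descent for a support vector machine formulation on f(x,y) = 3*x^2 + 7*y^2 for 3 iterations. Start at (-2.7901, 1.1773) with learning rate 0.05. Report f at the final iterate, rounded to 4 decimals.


Gradient descent on f(x,y) = 3*x^2 + 7*y^2.
Starting point: (-2.7901, 1.1773), alpha = 0.05
Step 1: grad_x = 2*3*-2.7901 = -16.7406, grad_y = 2*7*1.1773 = 16.4822
  x_1 = -2.7901 - 0.05*-16.7406 = -1.9531
  y_1 = 1.1773 - 0.05*16.4822 = 0.3532
Step 2: grad_x = 2*3*-1.9531 = -11.7184, grad_y = 2*7*0.3532 = 4.9447
  x_2 = -1.9531 - 0.05*-11.7184 = -1.3671
  y_2 = 0.3532 - 0.05*4.9447 = 0.106
Step 3: grad_x = 2*3*-1.3671 = -8.2029, grad_y = 2*7*0.106 = 1.4834
  x_3 = -1.3671 - 0.05*-8.2029 = -0.957
  y_3 = 0.106 - 0.05*1.4834 = 0.0318
f(-0.957, 0.0318) = 3*(-0.957)^2 + 7*0.0318^2 = 2.7546


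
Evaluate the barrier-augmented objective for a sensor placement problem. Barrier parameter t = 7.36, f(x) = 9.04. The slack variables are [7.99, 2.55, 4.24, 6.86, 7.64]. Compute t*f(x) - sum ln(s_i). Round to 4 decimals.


Step 1: Compute log-barrier.
ln values: [2.0782, 0.9361, 1.4446, 1.9257, 2.0334]
phi = -(2.0782 + 0.9361 + 1.4446 + 1.9257 + 2.0334) = -8.418
Step 2: Compute augmented objective.
t*f(x) = 7.36*9.04 = 66.5344
Total = 66.5344 - 8.418 = 58.1164


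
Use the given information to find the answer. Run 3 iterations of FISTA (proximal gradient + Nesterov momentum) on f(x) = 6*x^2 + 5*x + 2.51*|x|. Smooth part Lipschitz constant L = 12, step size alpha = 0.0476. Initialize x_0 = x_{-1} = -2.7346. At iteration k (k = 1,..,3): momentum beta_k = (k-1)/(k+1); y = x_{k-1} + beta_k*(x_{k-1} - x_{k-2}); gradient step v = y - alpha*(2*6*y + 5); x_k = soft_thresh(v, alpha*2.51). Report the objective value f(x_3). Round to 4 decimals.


FISTA on f(x) = 6*x^2 + 5*x + 2.51*|x|
L = 12, alpha = 0.0476
Iteration 1: beta = 0.0, y = -2.7346 + 0.0*(-2.7346 + 2.7346) = -2.7346
  grad(y) = -27.8152, v = y - alpha*grad = -1.4106
  prox(v) = soft_thresh(-1.4106, 0.1195) = -1.2911
Iteration 2: beta = 0.3333, y = -1.2911 + 0.3333*(-1.2911 + 2.7346) = -0.81
  grad(y) = -4.7195, v = y - alpha*grad = -0.5853
  prox(v) = soft_thresh(-0.5853, 0.1195) = -0.4658
Iteration 3: beta = 0.5, y = -0.4658 + 0.5*(-0.4658 + 1.2911) = -0.0532
  grad(y) = 4.3617, v = y - alpha*grad = -0.2608
  prox(v) = soft_thresh(-0.2608, 0.1195) = -0.1413
f(x_3) = 6*(-0.1413)^2 + 5*(-0.1413) + 2.51*|-0.1413| = -0.2321


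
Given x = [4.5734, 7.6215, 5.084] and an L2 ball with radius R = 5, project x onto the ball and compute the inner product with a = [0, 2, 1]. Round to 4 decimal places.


Step 1: Compute ||x|| (intermediates to 6 decimals).
||x|| = sqrt(4.5734^2 + 7.6215^2 + 5.084^2) = 10.239644
Step 2: Project.
Since ||x|| > R, scale = R/||x|| = 5/10.239644 = 0.488298, proj(x) = scale * x
proj(x) = [2.233182, 3.721563, 2.482507]
Step 3: Dot product.
a^T * proj(x) = 0*2.233182 + 2*3.721563 + 1*2.482507 = 9.9256


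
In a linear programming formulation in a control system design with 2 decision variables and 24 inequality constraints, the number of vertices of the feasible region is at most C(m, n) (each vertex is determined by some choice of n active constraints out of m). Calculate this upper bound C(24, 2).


Each vertex corresponds to some choice of n active constraints out of m, so the number of vertices is at most C(m, n) = m! / (n!(m-n)!).
m = 24, n = 2
Numerator: 24 * 23
Denominator: 2! = 2
C(24, 2) = 276


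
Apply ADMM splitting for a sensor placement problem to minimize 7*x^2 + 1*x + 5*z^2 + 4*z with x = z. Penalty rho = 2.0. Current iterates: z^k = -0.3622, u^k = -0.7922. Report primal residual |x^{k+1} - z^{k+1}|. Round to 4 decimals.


ADMM iteration with rho = 2.0, z^k = -0.3622, u^k = -0.7922
Step 1: x-update.
Minimize 7*x^2 + 1*x + (2.0/2)*(x + 0.3622 - 0.7922)^2
FOC: (2*7 + 2.0)*x = -1 + 2.0*(-0.3622 + 0.7922)
x^{k+1} = -0.0088
Step 2: z-update.
Minimize 5*z^2 + 4*z + (2.0/2)*(-0.0088 - z - 0.7922)^2
FOC: (2*5 + 2.0)*z = -4 + 2.0*(-0.0088 - 0.7922)
z^{k+1} = -0.4668
Step 3: u-update.
u^{k+1} = -0.7922 - 0.0088 + 0.4668 = -0.3341
Step 4: Primal residual = |-0.0088 + 0.4668| = 0.4581


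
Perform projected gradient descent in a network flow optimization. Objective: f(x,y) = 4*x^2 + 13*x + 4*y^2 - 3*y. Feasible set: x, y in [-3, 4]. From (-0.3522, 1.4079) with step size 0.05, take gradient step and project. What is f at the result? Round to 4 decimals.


Step 1: Compute gradient at (-0.3522, 1.4079).
grad_x = 2*4*-0.3522 + 13 = 10.1824
grad_y = 2*4*1.4079 - 3 = 8.2632
Step 2: Gradient step.
x_raw = -0.3522 - 0.05*10.1824 = -0.8613
y_raw = 1.4079 - 0.05*8.2632 = 0.9947
Step 3: Project onto [-3, 4].
x_proj = clip(-0.8613) = -0.8613
y_proj = clip(0.9947) = 0.9947
Step 4: Evaluate f.
f(-0.8613, 0.9947) = -7.2559


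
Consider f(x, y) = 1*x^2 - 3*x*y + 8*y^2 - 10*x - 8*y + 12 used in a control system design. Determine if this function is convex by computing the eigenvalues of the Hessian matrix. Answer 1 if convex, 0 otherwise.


The Hessian of f(x,y) = 1*x^2 - 3*x*y + 8*y^2 - 10*x - 8*y + 12 is:
H = [[2, -3], [-3, 16]]
Trace = 2 + 16 = 18
Determinant = 2*16 - (-3)^2 = 23
Discriminant = (18)^2 - 4*23 = 232.0
Eigenvalues: lambda_1 = 1.3842, lambda_2 = 16.6158
The function is convex.

1


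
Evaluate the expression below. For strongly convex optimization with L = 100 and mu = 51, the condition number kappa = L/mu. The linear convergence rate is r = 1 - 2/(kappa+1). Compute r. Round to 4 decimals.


Step 1: Compute the condition number.
kappa = L/mu = 100/51 = 1.9608
Step 2: Compute the convergence rate.
r = 1 - 2/(kappa + 1) = 1 - 2*mu/(L + mu) = (L - mu)/(L + mu) = 49/151 = 0.3245


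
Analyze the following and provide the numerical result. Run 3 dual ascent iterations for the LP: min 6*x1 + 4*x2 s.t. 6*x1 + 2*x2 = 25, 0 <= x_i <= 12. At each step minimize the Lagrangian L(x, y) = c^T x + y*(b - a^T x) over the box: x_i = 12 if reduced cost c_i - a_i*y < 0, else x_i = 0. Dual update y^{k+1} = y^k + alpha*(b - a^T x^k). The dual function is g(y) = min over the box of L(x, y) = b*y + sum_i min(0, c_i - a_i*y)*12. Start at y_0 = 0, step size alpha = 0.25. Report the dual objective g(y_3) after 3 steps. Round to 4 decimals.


Dual ascent for LP: min 6*x1 + 4*x2, 6*x1 + 2*x2 = 25, 0 <= x_i <= 12
Step 1: y^k = 0.0, reduced costs: (6.0, 4.0)
  x^k = (0.0, 0.0), subgradient = b - a^T x = 25.0
  y^{k+1} = 0.0 + 0.25*25.0 = 6.25
Step 2: y^k = 6.25, reduced costs: (-31.5, -8.5)
  x^k = (12.0, 12.0), subgradient = b - a^T x = -71.0
  y^{k+1} = 6.25 + 0.25*-71.0 = -11.5
Step 3: y^k = -11.5, reduced costs: (75.0, 27.0)
  x^k = (0.0, 0.0), subgradient = b - a^T x = 25.0
  y^{k+1} = -11.5 + 0.25*25.0 = -5.25
Dual objective at y_3 = -5.25: reduced costs (37.5, 14.5), box minimizer x = (0.0, 0.0)
g(y_3) = b*y + (c1 - a1*y)*x1 + (c2 - a2*y)*x2 = 25*(-5.25) + 37.5*0.0 + 14.5*0.0 = -131.25 + 0.0 + 0.0 = -131.25


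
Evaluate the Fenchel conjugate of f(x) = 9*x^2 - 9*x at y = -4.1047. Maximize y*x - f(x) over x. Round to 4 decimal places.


f*(y) = sup_x {y*x - a*x^2 - b*x} = sup_x {(y-b)*x - a*x^2}
FOC: (y - b) - 2a*x = 0 => x* = (y - b)/(2a)
x* = (-4.1047 + 9)/(2*9) = 0.272
f*(-4.1047) = (y-b)^2/(4a) = (-4.1047 + 9)^2/(4*9)
= 23.964/36 = 0.6657


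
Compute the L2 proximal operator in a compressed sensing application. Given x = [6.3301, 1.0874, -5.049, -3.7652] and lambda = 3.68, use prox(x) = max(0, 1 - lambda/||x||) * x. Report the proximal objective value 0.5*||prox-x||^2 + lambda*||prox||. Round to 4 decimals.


Step 1: Compute ||x||.
||x|| = 8.9957
Step 2: Compute scaling factor.
scale = max(0, 1 - 3.68/8.9957) = 0.5909
Step 3: prox(x) = [3.7405, 0.6426, -2.9835, -2.2249]
||prox(x)|| = 5.3157
Step 4: Proximal objective.
0.5*||prox-x||^2 = 6.7712
lambda*||prox|| = 19.5618
Total = 26.3328


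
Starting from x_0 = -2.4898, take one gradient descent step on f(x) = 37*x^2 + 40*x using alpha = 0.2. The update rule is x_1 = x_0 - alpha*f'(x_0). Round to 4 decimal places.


We compute the gradient at x_0 and apply the update.
f'(x) = 74*x + 40
f'(-2.4898) = 74*-2.4898 + 40 = -144.2452
x_1 = -2.4898 - 0.2*-144.2452 = 26.3592


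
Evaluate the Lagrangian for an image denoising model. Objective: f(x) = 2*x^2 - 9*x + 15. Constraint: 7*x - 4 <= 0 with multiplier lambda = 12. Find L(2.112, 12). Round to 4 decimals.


Step 1: Evaluate f(x).
f(2.112) = 2*2.112^2 - 9*2.112 + 15 = 4.9131
Step 2: Evaluate g(x).
g(2.112) = 7*2.112 - 4 = 10.784
Step 3: Compute Lagrangian.
L = 4.9131 + 12*10.784 = 134.3211


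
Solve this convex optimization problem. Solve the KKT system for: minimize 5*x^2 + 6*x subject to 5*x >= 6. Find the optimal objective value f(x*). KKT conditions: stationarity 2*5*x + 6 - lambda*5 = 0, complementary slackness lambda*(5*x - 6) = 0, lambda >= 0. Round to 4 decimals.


Step 1: Try lambda = 0 (constraint inactive).
x_unc = -6/(2*5) = -0.6
Check: 5*-0.6 = -3.0 < 6 -- violated!
Step 2: Constraint must be active: 5*x = 6
x* = 6/5 = 1.2
lambda = (2*5*1.2 + 6)/5 = 3.6
Step 3: Compute optimal value.
f(x*) = 5*1.2^2 + 6*1.2 = 14.4


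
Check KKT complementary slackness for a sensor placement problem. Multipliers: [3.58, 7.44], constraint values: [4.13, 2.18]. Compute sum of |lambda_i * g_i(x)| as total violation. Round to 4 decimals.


KKT complementary slackness check:
lambda_1 * g_1 = 3.58 * 4.13 = 14.7854
lambda_2 * g_2 = 7.44 * 2.18 = 16.2192
Total violation = 14.7854 + 16.2192 = 31.0046


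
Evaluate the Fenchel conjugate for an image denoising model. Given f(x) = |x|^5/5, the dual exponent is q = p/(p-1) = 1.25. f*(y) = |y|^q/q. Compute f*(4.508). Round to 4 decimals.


The conjugate exponent q satisfies 1/p + 1/q = 1.
p = 5, so q = 5/(5 - 1) = 1.25
|y|^q = 4.508^1.25 = 6.5687
f*(4.508) = 6.5687 / 1.25 = 5.255


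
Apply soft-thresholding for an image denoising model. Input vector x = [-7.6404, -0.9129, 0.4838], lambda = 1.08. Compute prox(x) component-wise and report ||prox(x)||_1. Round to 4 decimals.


Soft-thresholding with lambda = 1.08:
prox(-7.6404) = sign(-7.6404)*max(|-7.6404| - 1.08, 0) = -6.5604
prox(-0.9129) = sign(-0.9129)*max(|-0.9129| - 1.08, 0) = 0.0
prox(0.4838) = sign(0.4838)*max(|0.4838| - 1.08, 0) = 0.0
prox(x) = [-6.5604, 0.0, 0.0]
||prox(x)||_1 = 6.5604 + 0.0 + 0.0 = 6.5604


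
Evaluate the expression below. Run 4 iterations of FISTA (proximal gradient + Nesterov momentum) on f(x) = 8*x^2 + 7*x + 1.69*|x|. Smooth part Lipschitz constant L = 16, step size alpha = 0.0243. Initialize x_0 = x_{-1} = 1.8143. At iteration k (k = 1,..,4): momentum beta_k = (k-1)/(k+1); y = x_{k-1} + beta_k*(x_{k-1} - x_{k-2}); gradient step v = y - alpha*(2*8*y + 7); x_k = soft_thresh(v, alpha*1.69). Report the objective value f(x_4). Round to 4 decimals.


FISTA on f(x) = 8*x^2 + 7*x + 1.69*|x|
L = 16, alpha = 0.0243
Iteration 1: beta = 0.0, y = 1.8143 + 0.0*(1.8143 - 1.8143) = 1.8143
  grad(y) = 36.0288, v = y - alpha*grad = 0.9388
  prox(v) = soft_thresh(0.9388, 0.0411) = 0.8977
Iteration 2: beta = 0.3333, y = 0.8977 + 0.3333*(0.8977 - 1.8143) = 0.5922
  grad(y) = 16.4754, v = y - alpha*grad = 0.1919
  prox(v) = soft_thresh(0.1919, 0.0411) = 0.1508
Iteration 3: beta = 0.5, y = 0.1508 + 0.5*(0.1508 - 0.8977) = -0.2227
  grad(y) = 3.4371, v = y - alpha*grad = -0.3062
  prox(v) = soft_thresh(-0.3062, 0.0411) = -0.2651
Iteration 4: beta = 0.6, y = -0.2651 + 0.6*(-0.2651 - 0.1508) = -0.5147
  grad(y) = -1.235, v = y - alpha*grad = -0.4847
  prox(v) = soft_thresh(-0.4847, 0.0411) = -0.4436
f(x_4) = 8*(-0.4436)^2 + 7*(-0.4436) + 1.69*|-0.4436| = -0.7812


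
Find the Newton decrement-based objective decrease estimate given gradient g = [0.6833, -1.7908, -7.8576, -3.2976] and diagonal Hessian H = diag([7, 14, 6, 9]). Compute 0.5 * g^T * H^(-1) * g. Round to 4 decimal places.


Step 1: H is diagonal, so H^(-1) * g = [0.0976, -0.1279, -1.3096, -0.3664].
Step 2: g^T H^(-1) g = sum_i g_i^2 / H_ii
  = (0.6833)^2/7 + (-1.7908)^2/14 + (-7.8576)^2/6 + (-3.2976)^2/9
  = 0.0667 + 0.2291 + 10.2903 + 1.2082 = 11.7943
Step 3: Objective decrease = 0.5 * g^T H^(-1) g = 5.8972


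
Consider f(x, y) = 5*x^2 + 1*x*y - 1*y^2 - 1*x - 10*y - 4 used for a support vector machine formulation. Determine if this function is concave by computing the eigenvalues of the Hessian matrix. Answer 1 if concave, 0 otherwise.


The Hessian of f(x,y) = 5*x^2 + 1*x*y - 1*y^2 - 1*x - 10*y - 4 is:
H = [[10, 1], [1, -2]]
Trace = 10 - 2 = 8
Determinant = 10*-2 - (1)^2 = -21
Discriminant = (8)^2 - 4*-21 = 148.0
Eigenvalues: lambda_1 = -2.0828, lambda_2 = 10.0828
The function is not concave.

0


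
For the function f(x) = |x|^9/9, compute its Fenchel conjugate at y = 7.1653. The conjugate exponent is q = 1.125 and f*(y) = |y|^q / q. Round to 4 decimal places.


The conjugate exponent q satisfies 1/p + 1/q = 1.
p = 9, so q = 9/(9 - 1) = 1.125
|y|^q = 7.1653^1.125 = 9.1651
f*(7.1653) = 9.1651 / 1.125 = 8.1468


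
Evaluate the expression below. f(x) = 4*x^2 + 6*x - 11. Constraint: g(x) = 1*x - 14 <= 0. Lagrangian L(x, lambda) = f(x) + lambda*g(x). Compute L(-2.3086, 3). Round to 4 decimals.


Step 1: Evaluate f(x).
f(-2.3086) = 4*(-2.3086)^2 + 6*(-2.3086) - 11 = -3.5331
Step 2: Evaluate g(x).
g(-2.3086) = 1*-2.3086 - 14 = -16.3086
Step 3: Compute Lagrangian.
L = -3.5331 + 3*-16.3086 = -52.4589


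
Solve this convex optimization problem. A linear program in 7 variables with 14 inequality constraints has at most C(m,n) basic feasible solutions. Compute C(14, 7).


Each vertex corresponds to some choice of n active constraints out of m, so the number of vertices is at most C(m, n) = m! / (n!(m-n)!).
m = 14, n = 7
Numerator: 14 * 13 * 12 * 11 * 10 * 9 * 8
Denominator: 7! = 5040
C(14, 7) = 3432


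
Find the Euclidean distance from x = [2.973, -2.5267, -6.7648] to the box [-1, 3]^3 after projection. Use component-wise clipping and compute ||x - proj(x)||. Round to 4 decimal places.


Project each component onto [-1, 3].
clip(2.973) = 2.973, clip(-2.5267) = -1.0, clip(-6.7648) = -1.0
Projection = [2.973, -1.0, -1.0]
Squared diffs: [0.0, 2.3308, 33.2329]
Distance = sqrt(35.5637) = 5.9635


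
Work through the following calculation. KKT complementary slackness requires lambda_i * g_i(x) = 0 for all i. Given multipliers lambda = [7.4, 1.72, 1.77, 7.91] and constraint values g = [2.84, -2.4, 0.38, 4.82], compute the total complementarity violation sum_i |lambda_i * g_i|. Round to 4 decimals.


KKT complementary slackness check:
lambda_1 * g_1 = 7.4 * 2.84 = 21.016
lambda_2 * g_2 = 1.72 * -2.4 = -4.128
lambda_3 * g_3 = 1.77 * 0.38 = 0.6726
lambda_4 * g_4 = 7.91 * 4.82 = 38.1262
Total violation = 21.016 + 4.128 + 0.6726 + 38.1262 = 63.9428


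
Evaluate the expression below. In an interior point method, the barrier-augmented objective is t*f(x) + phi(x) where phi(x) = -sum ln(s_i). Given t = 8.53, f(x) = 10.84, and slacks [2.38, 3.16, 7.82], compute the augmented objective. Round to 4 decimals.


Step 1: Compute log-barrier.
ln values: [0.8671, 1.1506, 2.0567]
phi = -(0.8671 + 1.1506 + 2.0567) = -4.0744
Step 2: Compute augmented objective.
t*f(x) = 8.53*10.84 = 92.4652
Total = 92.4652 - 4.0744 = 88.3908


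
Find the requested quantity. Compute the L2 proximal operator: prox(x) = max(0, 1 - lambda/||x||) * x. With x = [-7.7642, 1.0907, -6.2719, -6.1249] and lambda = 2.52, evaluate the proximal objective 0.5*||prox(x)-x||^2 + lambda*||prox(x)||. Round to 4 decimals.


Step 1: Compute ||x||.
||x|| = 11.7611
Step 2: Compute scaling factor.
scale = max(0, 1 - 2.52/11.7611) = 0.7857
Step 3: prox(x) = [-6.1006, 0.857, -4.928, -4.8125]
||prox(x)|| = 9.2411
Step 4: Proximal objective.
0.5*||prox-x||^2 = 3.1752
lambda*||prox|| = 23.2876
Total = 26.4628


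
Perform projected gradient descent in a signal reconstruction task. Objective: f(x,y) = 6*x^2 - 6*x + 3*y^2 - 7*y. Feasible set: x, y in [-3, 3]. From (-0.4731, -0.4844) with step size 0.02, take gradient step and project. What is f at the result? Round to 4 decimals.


Step 1: Compute gradient at (-0.4731, -0.4844).
grad_x = 2*6*-0.4731 - 6 = -11.6772
grad_y = 2*3*-0.4844 - 7 = -9.9064
Step 2: Gradient step.
x_raw = -0.4731 - 0.02*-11.6772 = -0.2396
y_raw = -0.4844 - 0.02*-9.9064 = -0.2863
Step 3: Project onto [-3, 3].
x_proj = clip(-0.2396) = -0.2396
y_proj = clip(-0.2863) = -0.2863
Step 4: Evaluate f.
f(-0.2396, -0.2863) = 4.0314


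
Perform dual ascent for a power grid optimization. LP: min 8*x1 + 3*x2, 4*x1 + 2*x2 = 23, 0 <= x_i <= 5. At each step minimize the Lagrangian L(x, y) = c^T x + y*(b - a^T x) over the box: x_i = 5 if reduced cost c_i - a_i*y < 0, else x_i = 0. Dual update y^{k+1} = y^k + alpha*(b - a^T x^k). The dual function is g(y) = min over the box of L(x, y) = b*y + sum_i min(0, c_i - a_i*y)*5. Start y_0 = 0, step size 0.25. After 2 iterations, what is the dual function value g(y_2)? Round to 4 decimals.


Dual ascent for LP: min 8*x1 + 3*x2, 4*x1 + 2*x2 = 23, 0 <= x_i <= 5
Step 1: y^k = 0.0, reduced costs: (8.0, 3.0)
  x^k = (0.0, 0.0), subgradient = b - a^T x = 23.0
  y^{k+1} = 0.0 + 0.25*23.0 = 5.75
Step 2: y^k = 5.75, reduced costs: (-15.0, -8.5)
  x^k = (5.0, 5.0), subgradient = b - a^T x = -7.0
  y^{k+1} = 5.75 + 0.25*-7.0 = 4.0
Dual objective at y_2 = 4.0: reduced costs (-8.0, -5.0), box minimizer x = (5.0, 5.0)
g(y_2) = b*y + (c1 - a1*y)*x1 + (c2 - a2*y)*x2 = 23*4.0 + (-8.0)*5.0 + (-5.0)*5.0 = 92.0 - 40.0 - 25.0 = 27.0


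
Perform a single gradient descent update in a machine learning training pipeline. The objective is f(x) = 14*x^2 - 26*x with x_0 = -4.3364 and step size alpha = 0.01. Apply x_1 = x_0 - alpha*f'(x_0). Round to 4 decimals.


We compute the gradient at x_0 and apply the update.
f'(x) = 28*x - 26
f'(-4.3364) = 28*-4.3364 - 26 = -147.4192
x_1 = -4.3364 - 0.01*-147.4192 = -2.8622


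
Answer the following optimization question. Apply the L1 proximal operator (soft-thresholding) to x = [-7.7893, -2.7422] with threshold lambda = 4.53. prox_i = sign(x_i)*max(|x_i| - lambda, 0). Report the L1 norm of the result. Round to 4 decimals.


Soft-thresholding with lambda = 4.53:
prox(-7.7893) = sign(-7.7893)*max(|-7.7893| - 4.53, 0) = -3.2593
prox(-2.7422) = sign(-2.7422)*max(|-2.7422| - 4.53, 0) = 0.0
prox(x) = [-3.2593, 0.0]
||prox(x)||_1 = 3.2593 + 0.0 = 3.2593


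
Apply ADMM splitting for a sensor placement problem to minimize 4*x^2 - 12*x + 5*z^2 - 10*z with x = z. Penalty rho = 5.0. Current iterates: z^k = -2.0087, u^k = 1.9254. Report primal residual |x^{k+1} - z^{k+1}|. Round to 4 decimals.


ADMM iteration with rho = 5.0, z^k = -2.0087, u^k = 1.9254
Step 1: x-update.
Minimize 4*x^2 - 12*x + (5.0/2)*(x + 2.0087 + 1.9254)^2
FOC: (2*4 + 5.0)*x = 12 + 5.0*(-2.0087 - 1.9254)
x^{k+1} = -0.59
Step 2: z-update.
Minimize 5*z^2 - 10*z + (5.0/2)*(-0.59 - z + 1.9254)^2
FOC: (2*5 + 5.0)*z = 10 + 5.0*(-0.59 + 1.9254)
z^{k+1} = 1.1118
Step 3: u-update.
u^{k+1} = 1.9254 - 0.59 - 1.1118 = 0.2236
Step 4: Primal residual = |-0.59 - 1.1118| = 1.7018


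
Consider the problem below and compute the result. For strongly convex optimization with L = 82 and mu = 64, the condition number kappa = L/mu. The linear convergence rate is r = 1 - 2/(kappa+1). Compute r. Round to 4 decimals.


Step 1: Compute the condition number.
kappa = L/mu = 82/64 = 1.2813
Step 2: Compute the convergence rate.
r = 1 - 2/(kappa + 1) = 1 - 2*mu/(L + mu) = (L - mu)/(L + mu) = 18/146 = 0.1233


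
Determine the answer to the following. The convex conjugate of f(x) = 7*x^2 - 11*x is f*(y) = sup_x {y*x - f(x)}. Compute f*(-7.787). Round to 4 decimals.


f*(y) = sup_x {y*x - a*x^2 - b*x} = sup_x {(y-b)*x - a*x^2}
FOC: (y - b) - 2a*x = 0 => x* = (y - b)/(2a)
x* = (-7.787 + 11)/(2*7) = 0.2295
f*(-7.787) = (y-b)^2/(4a) = (-7.787 + 11)^2/(4*7)
= 10.3234/28 = 0.3687


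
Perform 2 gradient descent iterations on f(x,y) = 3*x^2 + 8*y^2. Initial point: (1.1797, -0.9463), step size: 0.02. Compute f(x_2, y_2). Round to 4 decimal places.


Gradient descent on f(x,y) = 3*x^2 + 8*y^2.
Starting point: (1.1797, -0.9463), alpha = 0.02
Step 1: grad_x = 2*3*1.1797 = 7.0782, grad_y = 2*8*-0.9463 = -15.1408
  x_1 = 1.1797 - 0.02*7.0782 = 1.0381
  y_1 = -0.9463 - 0.02*-15.1408 = -0.6435
Step 2: grad_x = 2*3*1.0381 = 6.2288, grad_y = 2*8*-0.6435 = -10.2957
  x_2 = 1.0381 - 0.02*6.2288 = 0.9136
  y_2 = -0.6435 - 0.02*-10.2957 = -0.4376
f(0.9136, -0.4376) = 3*0.9136^2 + 8*(-0.4376)^2 = 4.0355


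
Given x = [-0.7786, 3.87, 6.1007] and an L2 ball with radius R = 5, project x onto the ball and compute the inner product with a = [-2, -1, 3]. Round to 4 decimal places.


Step 1: Compute ||x|| (intermediates to 6 decimals).
||x|| = sqrt((-0.7786)^2 + 3.87^2 + 6.1007^2) = 7.266475
Step 2: Project.
Since ||x|| > R, scale = R/||x|| = 5/7.266475 = 0.688092, proj(x) = scale * x
proj(x) = [-0.535748, 2.662916, 4.197843]
Step 3: Dot product.
a^T * proj(x) = -2*(-0.535748) - 1*2.662916 + 3*4.197843 = 11.0021


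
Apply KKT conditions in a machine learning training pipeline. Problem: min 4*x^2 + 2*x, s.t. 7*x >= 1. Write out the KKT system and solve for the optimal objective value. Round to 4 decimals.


Step 1: Try lambda = 0 (constraint inactive).
x_unc = -2/(2*4) = -0.25
Check: 7*-0.25 = -1.75 < 1 -- violated!
Step 2: Constraint must be active: 7*x = 1
x* = 1/7 = 0.1429 (rounded; the exact value 1/7 is used below)
lambda = (2*4*(1/7) + 2)/7 = 0.449
Step 3: Compute optimal value.
f(x*) = 4*(1/7)^2 + 2*(1/7) = 0.3673


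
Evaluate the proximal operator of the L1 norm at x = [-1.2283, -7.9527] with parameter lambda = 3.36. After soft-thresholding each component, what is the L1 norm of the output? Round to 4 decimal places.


Soft-thresholding with lambda = 3.36:
prox(-1.2283) = sign(-1.2283)*max(|-1.2283| - 3.36, 0) = 0.0
prox(-7.9527) = sign(-7.9527)*max(|-7.9527| - 3.36, 0) = -4.5927
prox(x) = [0.0, -4.5927]
||prox(x)||_1 = 0.0 + 4.5927 = 4.5927


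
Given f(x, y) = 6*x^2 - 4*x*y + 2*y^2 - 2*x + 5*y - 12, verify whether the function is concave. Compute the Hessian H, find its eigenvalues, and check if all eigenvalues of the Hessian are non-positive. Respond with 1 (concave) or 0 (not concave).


The Hessian of f(x,y) = 6*x^2 - 4*x*y + 2*y^2 - 2*x + 5*y - 12 is:
H = [[12, -4], [-4, 4]]
Trace = 12 + 4 = 16
Determinant = 12*4 - (-4)^2 = 32
Discriminant = (16)^2 - 4*32 = 128.0
Eigenvalues: lambda_1 = 2.3431, lambda_2 = 13.6569
The function is not concave.

0


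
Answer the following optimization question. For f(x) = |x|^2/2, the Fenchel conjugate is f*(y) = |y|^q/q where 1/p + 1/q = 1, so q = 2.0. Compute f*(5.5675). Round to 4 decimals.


The conjugate exponent q satisfies 1/p + 1/q = 1.
p = 2, so q = 2/(2 - 1) = 2.0
|y|^q = 5.5675^2.0 = 30.9971
f*(5.5675) = 30.9971 / 2.0 = 15.4985


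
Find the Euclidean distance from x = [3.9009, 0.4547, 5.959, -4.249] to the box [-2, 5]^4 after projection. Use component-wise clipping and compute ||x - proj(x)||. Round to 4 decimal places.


Project each component onto [-2, 5].
clip(3.9009) = 3.9009, clip(0.4547) = 0.4547, clip(5.959) = 5.0, clip(-4.249) = -2.0
Projection = [3.9009, 0.4547, 5.0, -2.0]
Squared diffs: [0.0, 0.0, 0.9197, 5.058]
Distance = sqrt(5.9777) = 2.4449


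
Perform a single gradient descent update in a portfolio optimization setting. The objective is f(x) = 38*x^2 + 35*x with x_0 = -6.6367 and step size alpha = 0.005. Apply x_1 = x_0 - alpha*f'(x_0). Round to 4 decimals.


We compute the gradient at x_0 and apply the update.
f'(x) = 76*x + 35
f'(-6.6367) = 76*-6.6367 + 35 = -469.3892
x_1 = -6.6367 - 0.005*-469.3892 = -4.2898


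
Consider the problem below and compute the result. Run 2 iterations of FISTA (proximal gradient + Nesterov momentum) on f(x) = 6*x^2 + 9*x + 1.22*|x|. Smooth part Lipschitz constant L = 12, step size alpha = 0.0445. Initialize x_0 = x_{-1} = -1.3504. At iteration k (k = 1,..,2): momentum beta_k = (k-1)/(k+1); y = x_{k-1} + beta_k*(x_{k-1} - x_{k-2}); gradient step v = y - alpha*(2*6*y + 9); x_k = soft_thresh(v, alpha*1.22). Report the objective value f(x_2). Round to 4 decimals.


FISTA on f(x) = 6*x^2 + 9*x + 1.22*|x|
L = 12, alpha = 0.0445
Iteration 1: beta = 0.0, y = -1.3504 + 0.0*(-1.3504 + 1.3504) = -1.3504
  grad(y) = -7.2048, v = y - alpha*grad = -1.0298
  prox(v) = soft_thresh(-1.0298, 0.0543) = -0.9755
Iteration 2: beta = 0.3333, y = -0.9755 + 0.3333*(-0.9755 + 1.3504) = -0.8505
  grad(y) = -1.2063, v = y - alpha*grad = -0.7968
  prox(v) = soft_thresh(-0.7968, 0.0543) = -0.7426
f(x_2) = 6*(-0.7426)^2 + 9*(-0.7426) + 1.22*|-0.7426| = -2.4687


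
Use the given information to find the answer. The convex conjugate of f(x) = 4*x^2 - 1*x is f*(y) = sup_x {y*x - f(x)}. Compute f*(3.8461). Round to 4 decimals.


f*(y) = sup_x {y*x - a*x^2 - b*x} = sup_x {(y-b)*x - a*x^2}
FOC: (y - b) - 2a*x = 0 => x* = (y - b)/(2a)
x* = (3.8461 + 1)/(2*4) = 0.6058
f*(3.8461) = (y-b)^2/(4a) = (3.8461 + 1)^2/(4*4)
= 23.4847/16 = 1.4678


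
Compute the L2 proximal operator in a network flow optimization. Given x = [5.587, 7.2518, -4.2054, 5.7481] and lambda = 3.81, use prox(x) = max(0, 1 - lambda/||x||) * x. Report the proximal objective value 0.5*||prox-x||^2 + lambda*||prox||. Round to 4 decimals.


Step 1: Compute ||x||.
||x|| = 11.5987
Step 2: Compute scaling factor.
scale = max(0, 1 - 3.81/11.5987) = 0.6715
Step 3: prox(x) = [3.7517, 4.8697, -2.824, 3.8599]
||prox(x)|| = 7.7887
Step 4: Proximal objective.
0.5*||prox-x||^2 = 7.2581
lambda*||prox|| = 29.6749
Total = 36.9329


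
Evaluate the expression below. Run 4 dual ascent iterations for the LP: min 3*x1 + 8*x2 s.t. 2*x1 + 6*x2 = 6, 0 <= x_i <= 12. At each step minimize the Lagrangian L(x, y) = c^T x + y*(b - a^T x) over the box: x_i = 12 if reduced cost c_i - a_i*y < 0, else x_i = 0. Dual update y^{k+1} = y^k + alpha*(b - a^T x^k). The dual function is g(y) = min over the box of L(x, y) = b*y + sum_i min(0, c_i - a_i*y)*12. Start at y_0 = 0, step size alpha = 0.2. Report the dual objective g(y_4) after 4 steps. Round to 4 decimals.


Dual ascent for LP: min 3*x1 + 8*x2, 2*x1 + 6*x2 = 6, 0 <= x_i <= 12
Step 1: y^k = 0.0, reduced costs: (3.0, 8.0)
  x^k = (0.0, 0.0), subgradient = b - a^T x = 6.0
  y^{k+1} = 0.0 + 0.2*6.0 = 1.2
Step 2: y^k = 1.2, reduced costs: (0.6, 0.8)
  x^k = (0.0, 0.0), subgradient = b - a^T x = 6.0
  y^{k+1} = 1.2 + 0.2*6.0 = 2.4
Step 3: y^k = 2.4, reduced costs: (-1.8, -6.4)
  x^k = (12.0, 12.0), subgradient = b - a^T x = -90.0
  y^{k+1} = 2.4 + 0.2*-90.0 = -15.6
Step 4: y^k = -15.6, reduced costs: (34.2, 101.6)
  x^k = (0.0, 0.0), subgradient = b - a^T x = 6.0
  y^{k+1} = -15.6 + 0.2*6.0 = -14.4
Dual objective at y_4 = -14.4: reduced costs (31.8, 94.4), box minimizer x = (0.0, 0.0)
g(y_4) = b*y + (c1 - a1*y)*x1 + (c2 - a2*y)*x2 = 6*(-14.4) + 31.8*0.0 + 94.4*0.0 = -86.4 + 0.0 + 0.0 = -86.4


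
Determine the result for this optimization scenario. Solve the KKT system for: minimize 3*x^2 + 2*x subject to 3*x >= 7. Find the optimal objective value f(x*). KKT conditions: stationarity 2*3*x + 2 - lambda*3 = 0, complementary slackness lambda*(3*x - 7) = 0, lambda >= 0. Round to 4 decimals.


Step 1: Try lambda = 0 (constraint inactive).
x_unc = -2/(2*3) = -0.3333
Check: 3*-0.3333 = -0.9999 < 7 -- violated!
Step 2: Constraint must be active: 3*x = 7
x* = 7/3 = 2.3333 (rounded; the exact value 7/3 is used below)
lambda = (2*3*(7/3) + 2)/3 = 5.3333
Step 3: Compute optimal value.
f(x*) = 3*(7/3)^2 + 2*(7/3) = 21.0


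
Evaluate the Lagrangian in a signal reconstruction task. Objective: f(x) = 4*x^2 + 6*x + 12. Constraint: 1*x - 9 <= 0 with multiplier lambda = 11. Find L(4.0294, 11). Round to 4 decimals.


Step 1: Evaluate f(x).
f(4.0294) = 4*4.0294^2 + 6*4.0294 + 12 = 101.1207
Step 2: Evaluate g(x).
g(4.0294) = 1*4.0294 - 9 = -4.9706
Step 3: Compute Lagrangian.
L = 101.1207 + 11*-4.9706 = 46.4441


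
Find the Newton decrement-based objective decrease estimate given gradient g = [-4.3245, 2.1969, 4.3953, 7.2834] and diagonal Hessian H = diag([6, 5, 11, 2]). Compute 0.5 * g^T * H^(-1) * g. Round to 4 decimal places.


Step 1: H is diagonal, so H^(-1) * g = [-0.7208, 0.4394, 0.3996, 3.6417].
Step 2: g^T H^(-1) g = sum_i g_i^2 / H_ii
  = (-4.3245)^2/6 + (2.1969)^2/5 + (4.3953)^2/11 + (7.2834)^2/2
  = 3.1169 + 0.9653 + 1.7562 + 26.524 = 32.3624
Step 3: Objective decrease = 0.5 * g^T H^(-1) g = 16.1812


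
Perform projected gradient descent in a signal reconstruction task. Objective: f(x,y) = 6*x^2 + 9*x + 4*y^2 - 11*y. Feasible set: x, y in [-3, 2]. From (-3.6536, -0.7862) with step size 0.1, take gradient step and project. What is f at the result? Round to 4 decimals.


Step 1: Compute gradient at (-3.6536, -0.7862).
grad_x = 2*6*-3.6536 + 9 = -34.8432
grad_y = 2*4*-0.7862 - 11 = -17.2896
Step 2: Gradient step.
x_raw = -3.6536 - 0.1*-34.8432 = -0.1693
y_raw = -0.7862 - 0.1*-17.2896 = 0.9428
Step 3: Project onto [-3, 2].
x_proj = clip(-0.1693) = -0.1693
y_proj = clip(0.9428) = 0.9428
Step 4: Evaluate f.
f(-0.1693, 0.9428) = -8.1668


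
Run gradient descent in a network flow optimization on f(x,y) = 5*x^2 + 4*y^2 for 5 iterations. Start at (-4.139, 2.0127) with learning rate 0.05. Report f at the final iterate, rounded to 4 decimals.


Gradient descent on f(x,y) = 5*x^2 + 4*y^2.
Starting point: (-4.139, 2.0127), alpha = 0.05
Step 1: grad_x = 2*5*-4.139 = -41.39, grad_y = 2*4*2.0127 = 16.1016
  x_1 = -4.139 - 0.05*-41.39 = -2.0695
  y_1 = 2.0127 - 0.05*16.1016 = 1.2076
Step 2: grad_x = 2*5*-2.0695 = -20.695, grad_y = 2*4*1.2076 = 9.661
  x_2 = -2.0695 - 0.05*-20.695 = -1.0348
  y_2 = 1.2076 - 0.05*9.661 = 0.7246
Step 3: grad_x = 2*5*-1.0348 = -10.3475, grad_y = 2*4*0.7246 = 5.7966
  x_3 = -1.0348 - 0.05*-10.3475 = -0.5174
  y_3 = 0.7246 - 0.05*5.7966 = 0.4347
Step 4: grad_x = 2*5*-0.5174 = -5.1738, grad_y = 2*4*0.4347 = 3.4779
  x_4 = -0.5174 - 0.05*-5.1738 = -0.2587
  y_4 = 0.4347 - 0.05*3.4779 = 0.2608
Step 5: grad_x = 2*5*-0.2587 = -2.5869, grad_y = 2*4*0.2608 = 2.0868
  x_5 = -0.2587 - 0.05*-2.5869 = -0.1293
  y_5 = 0.2608 - 0.05*2.0868 = 0.1565
f(-0.1293, 0.1565) = 5*(-0.1293)^2 + 4*0.1565^2 = 0.1816


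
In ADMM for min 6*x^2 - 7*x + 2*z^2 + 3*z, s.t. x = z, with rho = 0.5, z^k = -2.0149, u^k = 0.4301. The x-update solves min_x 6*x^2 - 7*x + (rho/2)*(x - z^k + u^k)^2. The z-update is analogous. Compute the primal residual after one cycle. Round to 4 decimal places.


ADMM iteration with rho = 0.5, z^k = -2.0149, u^k = 0.4301
Step 1: x-update.
Minimize 6*x^2 - 7*x + (0.5/2)*(x + 2.0149 + 0.4301)^2
FOC: (2*6 + 0.5)*x = 7 + 0.5*(-2.0149 - 0.4301)
x^{k+1} = 0.4622
Step 2: z-update.
Minimize 2*z^2 + 3*z + (0.5/2)*(0.4622 - z + 0.4301)^2
FOC: (2*2 + 0.5)*z = -3 + 0.5*(0.4622 + 0.4301)
z^{k+1} = -0.5675
Step 3: u-update.
u^{k+1} = 0.4301 + 0.4622 + 0.5675 = 1.4598
Step 4: Primal residual = |0.4622 + 0.5675| = 1.0297


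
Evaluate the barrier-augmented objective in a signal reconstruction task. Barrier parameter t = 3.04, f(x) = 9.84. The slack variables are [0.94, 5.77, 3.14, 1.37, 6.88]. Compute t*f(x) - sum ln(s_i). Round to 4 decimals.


Step 1: Compute log-barrier.
ln values: [-0.0619, 1.7527, 1.1442, 0.3148, 1.9286]
phi = -(-0.0619 + 1.7527 + 1.1442 + 0.3148 + 1.9286) = -5.0784
Step 2: Compute augmented objective.
t*f(x) = 3.04*9.84 = 29.9136
Total = 29.9136 - 5.0784 = 24.8352


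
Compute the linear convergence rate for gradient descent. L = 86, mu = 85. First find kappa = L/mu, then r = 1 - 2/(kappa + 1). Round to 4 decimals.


Step 1: Compute the condition number.
kappa = L/mu = 86/85 = 1.0118
Step 2: Compute the convergence rate.
r = 1 - 2/(kappa + 1) = 1 - 2*mu/(L + mu) = (L - mu)/(L + mu) = 1/171 = 0.0058


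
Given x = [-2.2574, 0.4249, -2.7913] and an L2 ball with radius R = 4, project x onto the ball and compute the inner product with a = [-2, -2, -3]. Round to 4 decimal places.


Step 1: Compute ||x|| (intermediates to 6 decimals).
||x|| = sqrt((-2.2574)^2 + 0.4249^2 + (-2.7913)^2) = 3.614934
Step 2: Project.
Since ||x|| <= R, proj = x (no scaling needed).
proj(x) = [-2.2574, 0.4249, -2.7913]
Step 3: Dot product.
a^T * proj(x) = -2*(-2.2574) - 2*0.4249 - 3*(-2.7913) = 12.0389


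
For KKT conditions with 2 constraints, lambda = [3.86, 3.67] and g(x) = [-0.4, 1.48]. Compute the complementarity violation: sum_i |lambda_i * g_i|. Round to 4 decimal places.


KKT complementary slackness check:
lambda_1 * g_1 = 3.86 * -0.4 = -1.544
lambda_2 * g_2 = 3.67 * 1.48 = 5.4316
Total violation = 1.544 + 5.4316 = 6.9756


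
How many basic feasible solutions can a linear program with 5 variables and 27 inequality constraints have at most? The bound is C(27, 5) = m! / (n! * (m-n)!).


Each vertex corresponds to some choice of n active constraints out of m, so the number of vertices is at most C(m, n) = m! / (n!(m-n)!).
m = 27, n = 5
Numerator: 27 * 26 * 25 * 24 * 23
Denominator: 5! = 120
C(27, 5) = 80730


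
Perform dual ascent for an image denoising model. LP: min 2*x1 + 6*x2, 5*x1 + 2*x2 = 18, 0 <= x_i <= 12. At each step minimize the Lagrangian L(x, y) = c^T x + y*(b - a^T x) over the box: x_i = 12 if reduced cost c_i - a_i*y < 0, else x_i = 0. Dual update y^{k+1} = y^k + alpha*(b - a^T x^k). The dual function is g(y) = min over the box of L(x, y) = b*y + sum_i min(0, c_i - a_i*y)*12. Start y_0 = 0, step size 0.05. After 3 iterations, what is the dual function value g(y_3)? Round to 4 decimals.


Dual ascent for LP: min 2*x1 + 6*x2, 5*x1 + 2*x2 = 18, 0 <= x_i <= 12
Step 1: y^k = 0.0, reduced costs: (2.0, 6.0)
  x^k = (0.0, 0.0), subgradient = b - a^T x = 18.0
  y^{k+1} = 0.0 + 0.05*18.0 = 0.9
Step 2: y^k = 0.9, reduced costs: (-2.5, 4.2)
  x^k = (12.0, 0.0), subgradient = b - a^T x = -42.0
  y^{k+1} = 0.9 + 0.05*-42.0 = -1.2
Step 3: y^k = -1.2, reduced costs: (8.0, 8.4)
  x^k = (0.0, 0.0), subgradient = b - a^T x = 18.0
  y^{k+1} = -1.2 + 0.05*18.0 = -0.3
Dual objective at y_3 = -0.3: reduced costs (3.5, 6.6), box minimizer x = (0.0, 0.0)
g(y_3) = b*y + (c1 - a1*y)*x1 + (c2 - a2*y)*x2 = 18*(-0.3) + 3.5*0.0 + 6.6*0.0 = -5.4 + 0.0 + 0.0 = -5.4


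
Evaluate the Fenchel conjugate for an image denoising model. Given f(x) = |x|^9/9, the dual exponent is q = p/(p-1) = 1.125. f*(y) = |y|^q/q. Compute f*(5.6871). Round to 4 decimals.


The conjugate exponent q satisfies 1/p + 1/q = 1.
p = 9, so q = 9/(9 - 1) = 1.125
|y|^q = 5.6871^1.125 = 7.0673
f*(5.6871) = 7.0673 / 1.125 = 6.282


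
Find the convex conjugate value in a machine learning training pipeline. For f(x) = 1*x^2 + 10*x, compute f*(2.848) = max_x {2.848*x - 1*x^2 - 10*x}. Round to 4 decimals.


f*(y) = sup_x {y*x - a*x^2 - b*x} = sup_x {(y-b)*x - a*x^2}
FOC: (y - b) - 2a*x = 0 => x* = (y - b)/(2a)
x* = (2.848 - 10)/(2*1) = -3.576
f*(2.848) = (y-b)^2/(4a) = (2.848 - 10)^2/(4*1)
= 51.1511/4 = 12.7878


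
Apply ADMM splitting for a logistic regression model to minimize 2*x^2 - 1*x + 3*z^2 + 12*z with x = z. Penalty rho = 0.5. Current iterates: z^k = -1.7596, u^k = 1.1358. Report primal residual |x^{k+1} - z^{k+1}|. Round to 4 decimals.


ADMM iteration with rho = 0.5, z^k = -1.7596, u^k = 1.1358
Step 1: x-update.
Minimize 2*x^2 - 1*x + (0.5/2)*(x + 1.7596 + 1.1358)^2
FOC: (2*2 + 0.5)*x = 1 + 0.5*(-1.7596 - 1.1358)
x^{k+1} = -0.0995
Step 2: z-update.
Minimize 3*z^2 + 12*z + (0.5/2)*(-0.0995 - z + 1.1358)^2
FOC: (2*3 + 0.5)*z = -12 + 0.5*(-0.0995 + 1.1358)
z^{k+1} = -1.7664
Step 3: u-update.
u^{k+1} = 1.1358 - 0.0995 + 1.7664 = 2.8027
Step 4: Primal residual = |-0.0995 + 1.7664| = 1.6669


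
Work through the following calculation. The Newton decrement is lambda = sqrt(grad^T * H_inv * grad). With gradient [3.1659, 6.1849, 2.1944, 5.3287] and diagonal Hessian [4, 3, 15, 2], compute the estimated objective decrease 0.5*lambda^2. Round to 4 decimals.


Step 1: H is diagonal, so H^(-1) * g = [0.7915, 2.0616, 0.1463, 2.6644].
Step 2: g^T H^(-1) g = sum_i g_i^2 / H_ii
  = (3.1659)^2/4 + (6.1849)^2/3 + (2.1944)^2/15 + (5.3287)^2/2
  = 2.5057 + 12.751 + 0.321 + 14.1975 = 29.7753
Step 3: Objective decrease = 0.5 * g^T H^(-1) g = 14.8876


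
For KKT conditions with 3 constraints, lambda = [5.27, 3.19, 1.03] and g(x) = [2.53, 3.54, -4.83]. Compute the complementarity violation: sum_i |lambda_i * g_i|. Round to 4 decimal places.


KKT complementary slackness check:
lambda_1 * g_1 = 5.27 * 2.53 = 13.3331
lambda_2 * g_2 = 3.19 * 3.54 = 11.2926
lambda_3 * g_3 = 1.03 * -4.83 = -4.9749
Total violation = 13.3331 + 11.2926 + 4.9749 = 29.6006


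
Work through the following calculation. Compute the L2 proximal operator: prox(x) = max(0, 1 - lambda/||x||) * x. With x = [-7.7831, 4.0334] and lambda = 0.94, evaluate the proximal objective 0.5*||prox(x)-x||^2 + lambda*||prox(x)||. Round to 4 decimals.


Step 1: Compute ||x||.
||x|| = 8.7661
Step 2: Compute scaling factor.
scale = max(0, 1 - 0.94/8.7661) = 0.8928
Step 3: prox(x) = [-6.9485, 3.6009]
||prox(x)|| = 7.8261
Step 4: Proximal objective.
0.5*||prox-x||^2 = 0.4418
lambda*||prox|| = 7.3565
Total = 7.7984


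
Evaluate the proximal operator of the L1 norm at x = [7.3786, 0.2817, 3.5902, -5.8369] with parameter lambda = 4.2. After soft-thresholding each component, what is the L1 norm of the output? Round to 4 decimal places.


Soft-thresholding with lambda = 4.2:
prox(7.3786) = sign(7.3786)*max(|7.3786| - 4.2, 0) = 3.1786
prox(0.2817) = sign(0.2817)*max(|0.2817| - 4.2, 0) = 0.0
prox(3.5902) = sign(3.5902)*max(|3.5902| - 4.2, 0) = 0.0
prox(-5.8369) = sign(-5.8369)*max(|-5.8369| - 4.2, 0) = -1.6369
prox(x) = [3.1786, 0.0, 0.0, -1.6369]
||prox(x)||_1 = 3.1786 + 0.0 + 0.0 + 1.6369 = 4.8155


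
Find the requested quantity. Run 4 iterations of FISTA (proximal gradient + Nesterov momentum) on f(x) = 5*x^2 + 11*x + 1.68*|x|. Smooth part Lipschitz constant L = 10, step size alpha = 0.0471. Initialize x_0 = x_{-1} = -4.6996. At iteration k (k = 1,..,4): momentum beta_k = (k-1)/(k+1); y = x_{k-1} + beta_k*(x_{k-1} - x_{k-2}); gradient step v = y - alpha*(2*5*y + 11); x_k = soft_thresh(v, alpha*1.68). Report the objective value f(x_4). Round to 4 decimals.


FISTA on f(x) = 5*x^2 + 11*x + 1.68*|x|
L = 10, alpha = 0.0471
Iteration 1: beta = 0.0, y = -4.6996 + 0.0*(-4.6996 + 4.6996) = -4.6996
  grad(y) = -35.996, v = y - alpha*grad = -3.0042
  prox(v) = soft_thresh(-3.0042, 0.0791) = -2.9251
Iteration 2: beta = 0.3333, y = -2.9251 + 0.3333*(-2.9251 + 4.6996) = -2.3335
  grad(y) = -12.3355, v = y - alpha*grad = -1.7525
  prox(v) = soft_thresh(-1.7525, 0.0791) = -1.6734
Iteration 3: beta = 0.5, y = -1.6734 + 0.5*(-1.6734 + 2.9251) = -1.0476
  grad(y) = 0.524, v = y - alpha*grad = -1.0723
  prox(v) = soft_thresh(-1.0723, 0.0791) = -0.9932
Iteration 4: beta = 0.6, y = -0.9932 + 0.6*(-0.9932 + 1.6734) = -0.585
  grad(y) = 5.1501, v = y - alpha*grad = -0.8276
  prox(v) = soft_thresh(-0.8276, 0.0791) = -0.7484
f(x_4) = 5*(-0.7484)^2 + 11*(-0.7484) + 1.68*|-0.7484| = -4.1746


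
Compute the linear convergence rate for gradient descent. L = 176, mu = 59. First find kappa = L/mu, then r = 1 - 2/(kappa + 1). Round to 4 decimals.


Step 1: Compute the condition number.
kappa = L/mu = 176/59 = 2.9831
Step 2: Compute the convergence rate.
r = 1 - 2/(kappa + 1) = 1 - 2*mu/(L + mu) = (L - mu)/(L + mu) = 117/235 = 0.4979


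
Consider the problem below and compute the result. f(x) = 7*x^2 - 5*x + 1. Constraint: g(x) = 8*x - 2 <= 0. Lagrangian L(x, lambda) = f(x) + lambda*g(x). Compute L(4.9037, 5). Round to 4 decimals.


Step 1: Evaluate f(x).
f(4.9037) = 7*4.9037^2 - 5*4.9037 + 1 = 144.8054
Step 2: Evaluate g(x).
g(4.9037) = 8*4.9037 - 2 = 37.2296
Step 3: Compute Lagrangian.
L = 144.8054 + 5*37.2296 = 330.9534


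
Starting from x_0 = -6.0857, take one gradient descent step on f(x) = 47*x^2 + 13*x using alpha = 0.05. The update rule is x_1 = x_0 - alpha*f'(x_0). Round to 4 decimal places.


We compute the gradient at x_0 and apply the update.
f'(x) = 94*x + 13
f'(-6.0857) = 94*-6.0857 + 13 = -559.0558
x_1 = -6.0857 - 0.05*-559.0558 = 21.8671


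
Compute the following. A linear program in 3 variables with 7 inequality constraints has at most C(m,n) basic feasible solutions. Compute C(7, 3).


Each vertex corresponds to some choice of n active constraints out of m, so the number of vertices is at most C(m, n) = m! / (n!(m-n)!).
m = 7, n = 3
Numerator: 7 * 6 * 5
Denominator: 3! = 6
C(7, 3) = 35
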